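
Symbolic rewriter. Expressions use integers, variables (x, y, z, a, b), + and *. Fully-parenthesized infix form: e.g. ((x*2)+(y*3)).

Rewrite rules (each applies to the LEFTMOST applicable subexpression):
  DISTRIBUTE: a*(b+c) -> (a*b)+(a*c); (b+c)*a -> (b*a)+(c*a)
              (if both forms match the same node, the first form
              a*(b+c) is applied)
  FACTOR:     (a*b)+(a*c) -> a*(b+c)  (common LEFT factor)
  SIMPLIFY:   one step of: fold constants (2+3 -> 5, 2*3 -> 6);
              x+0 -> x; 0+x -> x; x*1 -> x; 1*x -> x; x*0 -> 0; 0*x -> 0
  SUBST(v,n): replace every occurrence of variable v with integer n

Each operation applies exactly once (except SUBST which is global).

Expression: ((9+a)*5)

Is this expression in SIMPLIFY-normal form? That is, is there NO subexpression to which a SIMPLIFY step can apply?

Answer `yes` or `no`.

Expression: ((9+a)*5)
Scanning for simplifiable subexpressions (pre-order)...
  at root: ((9+a)*5) (not simplifiable)
  at L: (9+a) (not simplifiable)
Result: no simplifiable subexpression found -> normal form.

Answer: yes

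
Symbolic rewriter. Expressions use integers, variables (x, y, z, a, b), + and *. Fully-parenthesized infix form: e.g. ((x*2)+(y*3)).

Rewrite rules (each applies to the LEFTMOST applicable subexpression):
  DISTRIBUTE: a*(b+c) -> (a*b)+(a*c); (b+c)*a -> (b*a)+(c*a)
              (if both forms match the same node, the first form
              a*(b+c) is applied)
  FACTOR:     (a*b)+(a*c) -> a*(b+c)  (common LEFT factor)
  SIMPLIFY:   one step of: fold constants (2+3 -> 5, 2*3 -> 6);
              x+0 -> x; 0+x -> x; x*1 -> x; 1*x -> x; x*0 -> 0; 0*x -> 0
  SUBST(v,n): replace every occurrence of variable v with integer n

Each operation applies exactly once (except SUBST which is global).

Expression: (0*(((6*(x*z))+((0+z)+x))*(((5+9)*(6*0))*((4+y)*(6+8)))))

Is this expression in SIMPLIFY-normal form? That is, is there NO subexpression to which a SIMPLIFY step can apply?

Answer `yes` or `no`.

Expression: (0*(((6*(x*z))+((0+z)+x))*(((5+9)*(6*0))*((4+y)*(6+8)))))
Scanning for simplifiable subexpressions (pre-order)...
  at root: (0*(((6*(x*z))+((0+z)+x))*(((5+9)*(6*0))*((4+y)*(6+8))))) (SIMPLIFIABLE)
  at R: (((6*(x*z))+((0+z)+x))*(((5+9)*(6*0))*((4+y)*(6+8)))) (not simplifiable)
  at RL: ((6*(x*z))+((0+z)+x)) (not simplifiable)
  at RLL: (6*(x*z)) (not simplifiable)
  at RLLR: (x*z) (not simplifiable)
  at RLR: ((0+z)+x) (not simplifiable)
  at RLRL: (0+z) (SIMPLIFIABLE)
  at RR: (((5+9)*(6*0))*((4+y)*(6+8))) (not simplifiable)
  at RRL: ((5+9)*(6*0)) (not simplifiable)
  at RRLL: (5+9) (SIMPLIFIABLE)
  at RRLR: (6*0) (SIMPLIFIABLE)
  at RRR: ((4+y)*(6+8)) (not simplifiable)
  at RRRL: (4+y) (not simplifiable)
  at RRRR: (6+8) (SIMPLIFIABLE)
Found simplifiable subexpr at path root: (0*(((6*(x*z))+((0+z)+x))*(((5+9)*(6*0))*((4+y)*(6+8)))))
One SIMPLIFY step would give: 0
-> NOT in normal form.

Answer: no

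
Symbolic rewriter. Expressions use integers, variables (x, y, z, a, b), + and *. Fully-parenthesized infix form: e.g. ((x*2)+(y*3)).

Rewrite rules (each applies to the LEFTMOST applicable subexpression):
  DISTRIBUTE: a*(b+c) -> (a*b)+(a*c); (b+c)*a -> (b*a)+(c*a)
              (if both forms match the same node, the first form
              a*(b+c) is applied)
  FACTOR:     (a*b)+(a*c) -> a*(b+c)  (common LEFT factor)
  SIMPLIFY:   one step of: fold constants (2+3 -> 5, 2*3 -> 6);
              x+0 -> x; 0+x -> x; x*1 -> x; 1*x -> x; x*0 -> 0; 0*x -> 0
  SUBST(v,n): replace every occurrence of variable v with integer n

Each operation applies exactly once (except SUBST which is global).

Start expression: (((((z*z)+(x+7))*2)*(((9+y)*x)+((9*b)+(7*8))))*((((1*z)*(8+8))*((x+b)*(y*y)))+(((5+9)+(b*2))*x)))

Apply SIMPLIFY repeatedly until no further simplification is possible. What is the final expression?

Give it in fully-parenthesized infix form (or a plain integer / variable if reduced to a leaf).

Answer: (((((z*z)+(x+7))*2)*(((9+y)*x)+((9*b)+56)))*(((z*16)*((x+b)*(y*y)))+((14+(b*2))*x)))

Derivation:
Start: (((((z*z)+(x+7))*2)*(((9+y)*x)+((9*b)+(7*8))))*((((1*z)*(8+8))*((x+b)*(y*y)))+(((5+9)+(b*2))*x)))
Step 1: at LRRR: (7*8) -> 56; overall: (((((z*z)+(x+7))*2)*(((9+y)*x)+((9*b)+(7*8))))*((((1*z)*(8+8))*((x+b)*(y*y)))+(((5+9)+(b*2))*x))) -> (((((z*z)+(x+7))*2)*(((9+y)*x)+((9*b)+56)))*((((1*z)*(8+8))*((x+b)*(y*y)))+(((5+9)+(b*2))*x)))
Step 2: at RLLL: (1*z) -> z; overall: (((((z*z)+(x+7))*2)*(((9+y)*x)+((9*b)+56)))*((((1*z)*(8+8))*((x+b)*(y*y)))+(((5+9)+(b*2))*x))) -> (((((z*z)+(x+7))*2)*(((9+y)*x)+((9*b)+56)))*(((z*(8+8))*((x+b)*(y*y)))+(((5+9)+(b*2))*x)))
Step 3: at RLLR: (8+8) -> 16; overall: (((((z*z)+(x+7))*2)*(((9+y)*x)+((9*b)+56)))*(((z*(8+8))*((x+b)*(y*y)))+(((5+9)+(b*2))*x))) -> (((((z*z)+(x+7))*2)*(((9+y)*x)+((9*b)+56)))*(((z*16)*((x+b)*(y*y)))+(((5+9)+(b*2))*x)))
Step 4: at RRLL: (5+9) -> 14; overall: (((((z*z)+(x+7))*2)*(((9+y)*x)+((9*b)+56)))*(((z*16)*((x+b)*(y*y)))+(((5+9)+(b*2))*x))) -> (((((z*z)+(x+7))*2)*(((9+y)*x)+((9*b)+56)))*(((z*16)*((x+b)*(y*y)))+((14+(b*2))*x)))
Fixed point: (((((z*z)+(x+7))*2)*(((9+y)*x)+((9*b)+56)))*(((z*16)*((x+b)*(y*y)))+((14+(b*2))*x)))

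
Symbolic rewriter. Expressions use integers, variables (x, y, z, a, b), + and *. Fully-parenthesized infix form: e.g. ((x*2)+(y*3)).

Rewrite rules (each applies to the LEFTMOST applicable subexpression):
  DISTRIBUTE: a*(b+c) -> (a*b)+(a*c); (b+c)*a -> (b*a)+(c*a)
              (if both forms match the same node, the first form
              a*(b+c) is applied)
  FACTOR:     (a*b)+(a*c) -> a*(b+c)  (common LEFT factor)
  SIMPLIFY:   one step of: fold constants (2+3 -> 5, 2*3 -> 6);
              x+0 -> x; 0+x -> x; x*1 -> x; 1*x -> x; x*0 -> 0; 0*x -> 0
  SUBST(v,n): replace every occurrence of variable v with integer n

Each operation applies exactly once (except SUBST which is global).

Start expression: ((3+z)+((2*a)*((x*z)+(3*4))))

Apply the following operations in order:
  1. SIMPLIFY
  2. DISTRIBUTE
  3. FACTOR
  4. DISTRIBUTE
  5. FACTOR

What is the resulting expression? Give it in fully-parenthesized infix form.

Answer: ((3+z)+((2*a)*((x*z)+12)))

Derivation:
Start: ((3+z)+((2*a)*((x*z)+(3*4))))
Apply SIMPLIFY at RRR (target: (3*4)): ((3+z)+((2*a)*((x*z)+(3*4)))) -> ((3+z)+((2*a)*((x*z)+12)))
Apply DISTRIBUTE at R (target: ((2*a)*((x*z)+12))): ((3+z)+((2*a)*((x*z)+12))) -> ((3+z)+(((2*a)*(x*z))+((2*a)*12)))
Apply FACTOR at R (target: (((2*a)*(x*z))+((2*a)*12))): ((3+z)+(((2*a)*(x*z))+((2*a)*12))) -> ((3+z)+((2*a)*((x*z)+12)))
Apply DISTRIBUTE at R (target: ((2*a)*((x*z)+12))): ((3+z)+((2*a)*((x*z)+12))) -> ((3+z)+(((2*a)*(x*z))+((2*a)*12)))
Apply FACTOR at R (target: (((2*a)*(x*z))+((2*a)*12))): ((3+z)+(((2*a)*(x*z))+((2*a)*12))) -> ((3+z)+((2*a)*((x*z)+12)))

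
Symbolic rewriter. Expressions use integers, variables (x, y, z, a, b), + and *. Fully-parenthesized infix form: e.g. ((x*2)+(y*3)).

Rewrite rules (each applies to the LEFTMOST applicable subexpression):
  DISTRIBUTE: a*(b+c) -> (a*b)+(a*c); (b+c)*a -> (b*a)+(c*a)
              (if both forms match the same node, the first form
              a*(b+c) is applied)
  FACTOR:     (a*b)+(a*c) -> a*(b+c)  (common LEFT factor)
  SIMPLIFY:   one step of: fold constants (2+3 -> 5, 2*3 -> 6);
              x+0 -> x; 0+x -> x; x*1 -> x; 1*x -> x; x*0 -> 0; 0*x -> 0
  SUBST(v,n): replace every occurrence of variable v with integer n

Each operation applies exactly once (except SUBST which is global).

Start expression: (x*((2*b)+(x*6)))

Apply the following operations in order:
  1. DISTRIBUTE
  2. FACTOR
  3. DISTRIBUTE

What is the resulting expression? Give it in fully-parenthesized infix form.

Answer: ((x*(2*b))+(x*(x*6)))

Derivation:
Start: (x*((2*b)+(x*6)))
Apply DISTRIBUTE at root (target: (x*((2*b)+(x*6)))): (x*((2*b)+(x*6))) -> ((x*(2*b))+(x*(x*6)))
Apply FACTOR at root (target: ((x*(2*b))+(x*(x*6)))): ((x*(2*b))+(x*(x*6))) -> (x*((2*b)+(x*6)))
Apply DISTRIBUTE at root (target: (x*((2*b)+(x*6)))): (x*((2*b)+(x*6))) -> ((x*(2*b))+(x*(x*6)))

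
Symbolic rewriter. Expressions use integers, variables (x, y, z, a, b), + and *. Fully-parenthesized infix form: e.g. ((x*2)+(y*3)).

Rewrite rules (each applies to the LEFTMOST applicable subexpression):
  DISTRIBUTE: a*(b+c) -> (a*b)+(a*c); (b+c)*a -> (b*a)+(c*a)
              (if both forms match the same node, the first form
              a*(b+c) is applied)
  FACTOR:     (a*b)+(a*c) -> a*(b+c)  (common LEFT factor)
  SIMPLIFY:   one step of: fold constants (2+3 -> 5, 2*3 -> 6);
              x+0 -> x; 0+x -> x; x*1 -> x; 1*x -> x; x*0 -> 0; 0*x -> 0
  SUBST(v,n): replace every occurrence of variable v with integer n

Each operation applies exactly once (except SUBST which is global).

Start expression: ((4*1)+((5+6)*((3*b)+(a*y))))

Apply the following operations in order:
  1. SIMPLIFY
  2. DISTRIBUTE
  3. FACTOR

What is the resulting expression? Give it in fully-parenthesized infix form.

Answer: (4+((5+6)*((3*b)+(a*y))))

Derivation:
Start: ((4*1)+((5+6)*((3*b)+(a*y))))
Apply SIMPLIFY at L (target: (4*1)): ((4*1)+((5+6)*((3*b)+(a*y)))) -> (4+((5+6)*((3*b)+(a*y))))
Apply DISTRIBUTE at R (target: ((5+6)*((3*b)+(a*y)))): (4+((5+6)*((3*b)+(a*y)))) -> (4+(((5+6)*(3*b))+((5+6)*(a*y))))
Apply FACTOR at R (target: (((5+6)*(3*b))+((5+6)*(a*y)))): (4+(((5+6)*(3*b))+((5+6)*(a*y)))) -> (4+((5+6)*((3*b)+(a*y))))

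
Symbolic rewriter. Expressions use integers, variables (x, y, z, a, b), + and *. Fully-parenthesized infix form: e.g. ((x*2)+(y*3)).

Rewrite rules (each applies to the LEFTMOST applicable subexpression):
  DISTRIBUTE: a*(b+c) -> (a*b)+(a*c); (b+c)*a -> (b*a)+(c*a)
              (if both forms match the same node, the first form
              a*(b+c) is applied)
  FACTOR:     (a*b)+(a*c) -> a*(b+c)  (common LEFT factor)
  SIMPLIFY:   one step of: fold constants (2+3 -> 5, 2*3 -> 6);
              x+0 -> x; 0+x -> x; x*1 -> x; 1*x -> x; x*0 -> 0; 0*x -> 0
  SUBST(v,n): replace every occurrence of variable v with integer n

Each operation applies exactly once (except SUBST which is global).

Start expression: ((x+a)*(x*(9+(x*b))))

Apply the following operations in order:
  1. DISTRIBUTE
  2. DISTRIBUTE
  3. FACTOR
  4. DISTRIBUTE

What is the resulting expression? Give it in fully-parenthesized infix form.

Start: ((x+a)*(x*(9+(x*b))))
Apply DISTRIBUTE at root (target: ((x+a)*(x*(9+(x*b))))): ((x+a)*(x*(9+(x*b)))) -> ((x*(x*(9+(x*b))))+(a*(x*(9+(x*b)))))
Apply DISTRIBUTE at LR (target: (x*(9+(x*b)))): ((x*(x*(9+(x*b))))+(a*(x*(9+(x*b))))) -> ((x*((x*9)+(x*(x*b))))+(a*(x*(9+(x*b)))))
Apply FACTOR at LR (target: ((x*9)+(x*(x*b)))): ((x*((x*9)+(x*(x*b))))+(a*(x*(9+(x*b))))) -> ((x*(x*(9+(x*b))))+(a*(x*(9+(x*b)))))
Apply DISTRIBUTE at LR (target: (x*(9+(x*b)))): ((x*(x*(9+(x*b))))+(a*(x*(9+(x*b))))) -> ((x*((x*9)+(x*(x*b))))+(a*(x*(9+(x*b)))))

Answer: ((x*((x*9)+(x*(x*b))))+(a*(x*(9+(x*b)))))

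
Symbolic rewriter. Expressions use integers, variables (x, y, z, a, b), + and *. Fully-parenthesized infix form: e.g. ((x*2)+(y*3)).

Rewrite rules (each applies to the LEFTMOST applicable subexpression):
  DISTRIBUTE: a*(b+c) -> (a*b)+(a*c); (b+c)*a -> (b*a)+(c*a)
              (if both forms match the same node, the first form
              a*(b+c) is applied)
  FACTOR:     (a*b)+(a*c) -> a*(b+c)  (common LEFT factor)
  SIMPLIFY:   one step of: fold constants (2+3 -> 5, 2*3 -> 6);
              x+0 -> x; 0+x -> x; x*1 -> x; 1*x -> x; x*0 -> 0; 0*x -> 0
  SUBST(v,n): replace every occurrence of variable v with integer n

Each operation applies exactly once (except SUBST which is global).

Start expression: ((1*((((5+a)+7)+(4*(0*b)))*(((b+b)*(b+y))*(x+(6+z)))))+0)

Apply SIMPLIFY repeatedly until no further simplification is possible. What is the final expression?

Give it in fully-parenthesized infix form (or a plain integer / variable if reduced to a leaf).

Answer: (((5+a)+7)*(((b+b)*(b+y))*(x+(6+z))))

Derivation:
Start: ((1*((((5+a)+7)+(4*(0*b)))*(((b+b)*(b+y))*(x+(6+z)))))+0)
Step 1: at root: ((1*((((5+a)+7)+(4*(0*b)))*(((b+b)*(b+y))*(x+(6+z)))))+0) -> (1*((((5+a)+7)+(4*(0*b)))*(((b+b)*(b+y))*(x+(6+z))))); overall: ((1*((((5+a)+7)+(4*(0*b)))*(((b+b)*(b+y))*(x+(6+z)))))+0) -> (1*((((5+a)+7)+(4*(0*b)))*(((b+b)*(b+y))*(x+(6+z)))))
Step 2: at root: (1*((((5+a)+7)+(4*(0*b)))*(((b+b)*(b+y))*(x+(6+z))))) -> ((((5+a)+7)+(4*(0*b)))*(((b+b)*(b+y))*(x+(6+z)))); overall: (1*((((5+a)+7)+(4*(0*b)))*(((b+b)*(b+y))*(x+(6+z))))) -> ((((5+a)+7)+(4*(0*b)))*(((b+b)*(b+y))*(x+(6+z))))
Step 3: at LRR: (0*b) -> 0; overall: ((((5+a)+7)+(4*(0*b)))*(((b+b)*(b+y))*(x+(6+z)))) -> ((((5+a)+7)+(4*0))*(((b+b)*(b+y))*(x+(6+z))))
Step 4: at LR: (4*0) -> 0; overall: ((((5+a)+7)+(4*0))*(((b+b)*(b+y))*(x+(6+z)))) -> ((((5+a)+7)+0)*(((b+b)*(b+y))*(x+(6+z))))
Step 5: at L: (((5+a)+7)+0) -> ((5+a)+7); overall: ((((5+a)+7)+0)*(((b+b)*(b+y))*(x+(6+z)))) -> (((5+a)+7)*(((b+b)*(b+y))*(x+(6+z))))
Fixed point: (((5+a)+7)*(((b+b)*(b+y))*(x+(6+z))))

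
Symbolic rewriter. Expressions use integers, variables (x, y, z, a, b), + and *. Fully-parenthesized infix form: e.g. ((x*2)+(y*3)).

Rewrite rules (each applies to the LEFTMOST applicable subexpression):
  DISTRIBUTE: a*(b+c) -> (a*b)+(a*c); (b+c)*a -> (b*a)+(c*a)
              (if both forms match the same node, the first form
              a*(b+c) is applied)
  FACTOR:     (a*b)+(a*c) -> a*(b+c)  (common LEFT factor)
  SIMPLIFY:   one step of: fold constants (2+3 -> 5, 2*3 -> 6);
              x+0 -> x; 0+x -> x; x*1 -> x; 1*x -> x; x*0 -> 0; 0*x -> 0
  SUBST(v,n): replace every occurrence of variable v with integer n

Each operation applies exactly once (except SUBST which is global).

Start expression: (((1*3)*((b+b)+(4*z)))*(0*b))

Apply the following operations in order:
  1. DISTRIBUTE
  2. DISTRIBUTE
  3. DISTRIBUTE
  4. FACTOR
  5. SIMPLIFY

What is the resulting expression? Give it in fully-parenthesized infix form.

Start: (((1*3)*((b+b)+(4*z)))*(0*b))
Apply DISTRIBUTE at L (target: ((1*3)*((b+b)+(4*z)))): (((1*3)*((b+b)+(4*z)))*(0*b)) -> ((((1*3)*(b+b))+((1*3)*(4*z)))*(0*b))
Apply DISTRIBUTE at root (target: ((((1*3)*(b+b))+((1*3)*(4*z)))*(0*b))): ((((1*3)*(b+b))+((1*3)*(4*z)))*(0*b)) -> ((((1*3)*(b+b))*(0*b))+(((1*3)*(4*z))*(0*b)))
Apply DISTRIBUTE at LL (target: ((1*3)*(b+b))): ((((1*3)*(b+b))*(0*b))+(((1*3)*(4*z))*(0*b))) -> (((((1*3)*b)+((1*3)*b))*(0*b))+(((1*3)*(4*z))*(0*b)))
Apply FACTOR at LL (target: (((1*3)*b)+((1*3)*b))): (((((1*3)*b)+((1*3)*b))*(0*b))+(((1*3)*(4*z))*(0*b))) -> ((((1*3)*(b+b))*(0*b))+(((1*3)*(4*z))*(0*b)))
Apply SIMPLIFY at LLL (target: (1*3)): ((((1*3)*(b+b))*(0*b))+(((1*3)*(4*z))*(0*b))) -> (((3*(b+b))*(0*b))+(((1*3)*(4*z))*(0*b)))

Answer: (((3*(b+b))*(0*b))+(((1*3)*(4*z))*(0*b)))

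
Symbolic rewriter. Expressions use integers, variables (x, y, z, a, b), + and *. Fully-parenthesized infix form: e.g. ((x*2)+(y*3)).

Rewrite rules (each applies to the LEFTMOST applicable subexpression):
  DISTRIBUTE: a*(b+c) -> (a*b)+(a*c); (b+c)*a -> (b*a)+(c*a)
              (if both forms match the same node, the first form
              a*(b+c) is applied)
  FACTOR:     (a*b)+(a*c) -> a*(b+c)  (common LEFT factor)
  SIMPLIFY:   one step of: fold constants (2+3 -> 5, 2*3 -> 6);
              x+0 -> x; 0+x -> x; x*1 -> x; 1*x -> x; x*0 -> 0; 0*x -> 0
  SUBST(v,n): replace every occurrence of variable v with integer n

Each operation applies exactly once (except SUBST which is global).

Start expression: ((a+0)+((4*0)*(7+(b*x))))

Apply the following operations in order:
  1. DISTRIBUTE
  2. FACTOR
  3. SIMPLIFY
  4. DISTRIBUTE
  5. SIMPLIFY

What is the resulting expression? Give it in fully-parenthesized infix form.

Answer: (a+((0*7)+((4*0)*(b*x))))

Derivation:
Start: ((a+0)+((4*0)*(7+(b*x))))
Apply DISTRIBUTE at R (target: ((4*0)*(7+(b*x)))): ((a+0)+((4*0)*(7+(b*x)))) -> ((a+0)+(((4*0)*7)+((4*0)*(b*x))))
Apply FACTOR at R (target: (((4*0)*7)+((4*0)*(b*x)))): ((a+0)+(((4*0)*7)+((4*0)*(b*x)))) -> ((a+0)+((4*0)*(7+(b*x))))
Apply SIMPLIFY at L (target: (a+0)): ((a+0)+((4*0)*(7+(b*x)))) -> (a+((4*0)*(7+(b*x))))
Apply DISTRIBUTE at R (target: ((4*0)*(7+(b*x)))): (a+((4*0)*(7+(b*x)))) -> (a+(((4*0)*7)+((4*0)*(b*x))))
Apply SIMPLIFY at RLL (target: (4*0)): (a+(((4*0)*7)+((4*0)*(b*x)))) -> (a+((0*7)+((4*0)*(b*x))))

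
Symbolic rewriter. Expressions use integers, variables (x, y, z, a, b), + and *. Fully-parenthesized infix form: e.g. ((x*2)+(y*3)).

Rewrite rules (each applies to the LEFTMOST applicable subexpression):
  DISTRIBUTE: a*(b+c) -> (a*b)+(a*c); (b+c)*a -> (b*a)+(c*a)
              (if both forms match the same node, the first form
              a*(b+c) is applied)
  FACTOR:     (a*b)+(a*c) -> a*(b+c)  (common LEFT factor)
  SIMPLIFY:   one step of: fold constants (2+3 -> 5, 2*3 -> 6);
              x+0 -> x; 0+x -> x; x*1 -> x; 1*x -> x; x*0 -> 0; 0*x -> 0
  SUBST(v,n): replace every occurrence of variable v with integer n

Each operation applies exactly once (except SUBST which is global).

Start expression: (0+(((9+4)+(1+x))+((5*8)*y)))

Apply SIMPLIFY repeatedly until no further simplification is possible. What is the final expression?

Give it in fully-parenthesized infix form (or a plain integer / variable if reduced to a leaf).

Start: (0+(((9+4)+(1+x))+((5*8)*y)))
Step 1: at root: (0+(((9+4)+(1+x))+((5*8)*y))) -> (((9+4)+(1+x))+((5*8)*y)); overall: (0+(((9+4)+(1+x))+((5*8)*y))) -> (((9+4)+(1+x))+((5*8)*y))
Step 2: at LL: (9+4) -> 13; overall: (((9+4)+(1+x))+((5*8)*y)) -> ((13+(1+x))+((5*8)*y))
Step 3: at RL: (5*8) -> 40; overall: ((13+(1+x))+((5*8)*y)) -> ((13+(1+x))+(40*y))
Fixed point: ((13+(1+x))+(40*y))

Answer: ((13+(1+x))+(40*y))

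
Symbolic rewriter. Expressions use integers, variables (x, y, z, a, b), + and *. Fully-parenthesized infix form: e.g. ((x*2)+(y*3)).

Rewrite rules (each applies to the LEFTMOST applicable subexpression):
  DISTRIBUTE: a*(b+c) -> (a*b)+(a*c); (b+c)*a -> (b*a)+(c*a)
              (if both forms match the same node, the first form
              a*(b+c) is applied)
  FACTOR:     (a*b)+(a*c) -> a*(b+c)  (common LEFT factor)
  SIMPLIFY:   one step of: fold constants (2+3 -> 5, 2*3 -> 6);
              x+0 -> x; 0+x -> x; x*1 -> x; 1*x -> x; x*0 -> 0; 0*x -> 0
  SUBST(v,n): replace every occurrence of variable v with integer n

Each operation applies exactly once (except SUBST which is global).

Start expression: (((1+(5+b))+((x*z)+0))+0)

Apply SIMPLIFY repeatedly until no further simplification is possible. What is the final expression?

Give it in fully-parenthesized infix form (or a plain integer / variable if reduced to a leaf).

Start: (((1+(5+b))+((x*z)+0))+0)
Step 1: at root: (((1+(5+b))+((x*z)+0))+0) -> ((1+(5+b))+((x*z)+0)); overall: (((1+(5+b))+((x*z)+0))+0) -> ((1+(5+b))+((x*z)+0))
Step 2: at R: ((x*z)+0) -> (x*z); overall: ((1+(5+b))+((x*z)+0)) -> ((1+(5+b))+(x*z))
Fixed point: ((1+(5+b))+(x*z))

Answer: ((1+(5+b))+(x*z))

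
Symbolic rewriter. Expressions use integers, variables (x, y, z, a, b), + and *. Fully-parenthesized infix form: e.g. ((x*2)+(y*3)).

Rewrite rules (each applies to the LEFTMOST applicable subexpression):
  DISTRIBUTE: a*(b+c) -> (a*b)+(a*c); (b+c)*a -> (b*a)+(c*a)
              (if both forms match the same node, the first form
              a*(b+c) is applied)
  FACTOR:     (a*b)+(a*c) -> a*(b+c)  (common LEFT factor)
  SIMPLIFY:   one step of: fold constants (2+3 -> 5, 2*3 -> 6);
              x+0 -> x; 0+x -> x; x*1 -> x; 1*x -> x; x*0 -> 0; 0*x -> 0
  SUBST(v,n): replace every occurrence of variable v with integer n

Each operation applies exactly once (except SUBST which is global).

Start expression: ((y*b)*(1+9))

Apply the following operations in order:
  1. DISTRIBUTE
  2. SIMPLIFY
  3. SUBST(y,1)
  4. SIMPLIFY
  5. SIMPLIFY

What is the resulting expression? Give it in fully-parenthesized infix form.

Answer: (b+(b*9))

Derivation:
Start: ((y*b)*(1+9))
Apply DISTRIBUTE at root (target: ((y*b)*(1+9))): ((y*b)*(1+9)) -> (((y*b)*1)+((y*b)*9))
Apply SIMPLIFY at L (target: ((y*b)*1)): (((y*b)*1)+((y*b)*9)) -> ((y*b)+((y*b)*9))
Apply SUBST(y,1): ((y*b)+((y*b)*9)) -> ((1*b)+((1*b)*9))
Apply SIMPLIFY at L (target: (1*b)): ((1*b)+((1*b)*9)) -> (b+((1*b)*9))
Apply SIMPLIFY at RL (target: (1*b)): (b+((1*b)*9)) -> (b+(b*9))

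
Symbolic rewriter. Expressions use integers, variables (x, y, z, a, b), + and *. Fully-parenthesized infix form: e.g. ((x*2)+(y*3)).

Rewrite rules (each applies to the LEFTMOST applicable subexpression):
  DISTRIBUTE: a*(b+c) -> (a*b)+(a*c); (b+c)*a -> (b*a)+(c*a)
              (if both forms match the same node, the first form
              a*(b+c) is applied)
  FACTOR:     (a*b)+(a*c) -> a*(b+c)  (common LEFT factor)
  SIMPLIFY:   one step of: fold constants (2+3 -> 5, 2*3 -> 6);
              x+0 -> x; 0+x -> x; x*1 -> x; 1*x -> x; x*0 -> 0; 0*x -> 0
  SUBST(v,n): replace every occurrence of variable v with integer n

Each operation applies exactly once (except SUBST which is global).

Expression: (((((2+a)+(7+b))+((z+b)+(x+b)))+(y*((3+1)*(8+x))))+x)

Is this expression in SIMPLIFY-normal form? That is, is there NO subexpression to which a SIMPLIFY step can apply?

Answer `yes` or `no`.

Expression: (((((2+a)+(7+b))+((z+b)+(x+b)))+(y*((3+1)*(8+x))))+x)
Scanning for simplifiable subexpressions (pre-order)...
  at root: (((((2+a)+(7+b))+((z+b)+(x+b)))+(y*((3+1)*(8+x))))+x) (not simplifiable)
  at L: ((((2+a)+(7+b))+((z+b)+(x+b)))+(y*((3+1)*(8+x)))) (not simplifiable)
  at LL: (((2+a)+(7+b))+((z+b)+(x+b))) (not simplifiable)
  at LLL: ((2+a)+(7+b)) (not simplifiable)
  at LLLL: (2+a) (not simplifiable)
  at LLLR: (7+b) (not simplifiable)
  at LLR: ((z+b)+(x+b)) (not simplifiable)
  at LLRL: (z+b) (not simplifiable)
  at LLRR: (x+b) (not simplifiable)
  at LR: (y*((3+1)*(8+x))) (not simplifiable)
  at LRR: ((3+1)*(8+x)) (not simplifiable)
  at LRRL: (3+1) (SIMPLIFIABLE)
  at LRRR: (8+x) (not simplifiable)
Found simplifiable subexpr at path LRRL: (3+1)
One SIMPLIFY step would give: (((((2+a)+(7+b))+((z+b)+(x+b)))+(y*(4*(8+x))))+x)
-> NOT in normal form.

Answer: no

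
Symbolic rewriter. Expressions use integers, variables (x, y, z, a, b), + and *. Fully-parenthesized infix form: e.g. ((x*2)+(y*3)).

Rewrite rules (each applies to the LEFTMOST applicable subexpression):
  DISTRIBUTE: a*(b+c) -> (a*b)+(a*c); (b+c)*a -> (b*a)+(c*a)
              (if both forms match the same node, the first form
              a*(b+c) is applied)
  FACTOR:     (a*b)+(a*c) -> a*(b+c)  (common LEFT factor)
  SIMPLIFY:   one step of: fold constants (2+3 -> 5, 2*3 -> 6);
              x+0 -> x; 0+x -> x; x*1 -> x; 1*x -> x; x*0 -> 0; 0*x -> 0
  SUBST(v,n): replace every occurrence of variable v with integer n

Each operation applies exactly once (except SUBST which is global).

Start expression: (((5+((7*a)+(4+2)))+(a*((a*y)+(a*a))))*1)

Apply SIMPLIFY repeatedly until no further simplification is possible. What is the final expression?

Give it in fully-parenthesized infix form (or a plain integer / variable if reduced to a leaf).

Start: (((5+((7*a)+(4+2)))+(a*((a*y)+(a*a))))*1)
Step 1: at root: (((5+((7*a)+(4+2)))+(a*((a*y)+(a*a))))*1) -> ((5+((7*a)+(4+2)))+(a*((a*y)+(a*a)))); overall: (((5+((7*a)+(4+2)))+(a*((a*y)+(a*a))))*1) -> ((5+((7*a)+(4+2)))+(a*((a*y)+(a*a))))
Step 2: at LRR: (4+2) -> 6; overall: ((5+((7*a)+(4+2)))+(a*((a*y)+(a*a)))) -> ((5+((7*a)+6))+(a*((a*y)+(a*a))))
Fixed point: ((5+((7*a)+6))+(a*((a*y)+(a*a))))

Answer: ((5+((7*a)+6))+(a*((a*y)+(a*a))))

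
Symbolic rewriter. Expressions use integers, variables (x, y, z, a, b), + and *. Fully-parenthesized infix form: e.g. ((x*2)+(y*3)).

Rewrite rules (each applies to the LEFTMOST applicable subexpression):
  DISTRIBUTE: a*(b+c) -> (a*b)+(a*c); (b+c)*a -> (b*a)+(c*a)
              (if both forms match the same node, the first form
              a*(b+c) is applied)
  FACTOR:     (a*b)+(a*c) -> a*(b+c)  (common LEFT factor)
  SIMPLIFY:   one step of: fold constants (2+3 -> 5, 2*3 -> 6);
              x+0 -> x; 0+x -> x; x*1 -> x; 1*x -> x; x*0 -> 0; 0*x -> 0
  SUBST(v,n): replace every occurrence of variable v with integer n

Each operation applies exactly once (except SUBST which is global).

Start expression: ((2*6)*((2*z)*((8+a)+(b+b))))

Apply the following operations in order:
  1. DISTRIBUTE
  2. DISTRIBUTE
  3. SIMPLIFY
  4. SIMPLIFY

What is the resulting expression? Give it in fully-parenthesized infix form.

Start: ((2*6)*((2*z)*((8+a)+(b+b))))
Apply DISTRIBUTE at R (target: ((2*z)*((8+a)+(b+b)))): ((2*6)*((2*z)*((8+a)+(b+b)))) -> ((2*6)*(((2*z)*(8+a))+((2*z)*(b+b))))
Apply DISTRIBUTE at root (target: ((2*6)*(((2*z)*(8+a))+((2*z)*(b+b))))): ((2*6)*(((2*z)*(8+a))+((2*z)*(b+b)))) -> (((2*6)*((2*z)*(8+a)))+((2*6)*((2*z)*(b+b))))
Apply SIMPLIFY at LL (target: (2*6)): (((2*6)*((2*z)*(8+a)))+((2*6)*((2*z)*(b+b)))) -> ((12*((2*z)*(8+a)))+((2*6)*((2*z)*(b+b))))
Apply SIMPLIFY at RL (target: (2*6)): ((12*((2*z)*(8+a)))+((2*6)*((2*z)*(b+b)))) -> ((12*((2*z)*(8+a)))+(12*((2*z)*(b+b))))

Answer: ((12*((2*z)*(8+a)))+(12*((2*z)*(b+b))))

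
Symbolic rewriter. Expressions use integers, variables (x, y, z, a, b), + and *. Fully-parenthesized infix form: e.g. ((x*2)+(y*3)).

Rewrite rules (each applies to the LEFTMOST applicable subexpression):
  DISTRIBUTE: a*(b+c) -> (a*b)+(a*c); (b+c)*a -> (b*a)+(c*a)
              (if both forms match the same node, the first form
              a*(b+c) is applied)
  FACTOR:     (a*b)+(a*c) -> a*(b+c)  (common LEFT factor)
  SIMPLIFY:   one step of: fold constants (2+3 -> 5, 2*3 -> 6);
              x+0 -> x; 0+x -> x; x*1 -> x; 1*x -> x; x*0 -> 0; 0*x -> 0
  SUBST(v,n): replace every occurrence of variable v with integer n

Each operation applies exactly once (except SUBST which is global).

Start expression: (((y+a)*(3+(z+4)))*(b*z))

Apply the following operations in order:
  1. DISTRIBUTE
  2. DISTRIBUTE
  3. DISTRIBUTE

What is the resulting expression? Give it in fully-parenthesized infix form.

Start: (((y+a)*(3+(z+4)))*(b*z))
Apply DISTRIBUTE at L (target: ((y+a)*(3+(z+4)))): (((y+a)*(3+(z+4)))*(b*z)) -> ((((y+a)*3)+((y+a)*(z+4)))*(b*z))
Apply DISTRIBUTE at root (target: ((((y+a)*3)+((y+a)*(z+4)))*(b*z))): ((((y+a)*3)+((y+a)*(z+4)))*(b*z)) -> ((((y+a)*3)*(b*z))+(((y+a)*(z+4))*(b*z)))
Apply DISTRIBUTE at LL (target: ((y+a)*3)): ((((y+a)*3)*(b*z))+(((y+a)*(z+4))*(b*z))) -> ((((y*3)+(a*3))*(b*z))+(((y+a)*(z+4))*(b*z)))

Answer: ((((y*3)+(a*3))*(b*z))+(((y+a)*(z+4))*(b*z)))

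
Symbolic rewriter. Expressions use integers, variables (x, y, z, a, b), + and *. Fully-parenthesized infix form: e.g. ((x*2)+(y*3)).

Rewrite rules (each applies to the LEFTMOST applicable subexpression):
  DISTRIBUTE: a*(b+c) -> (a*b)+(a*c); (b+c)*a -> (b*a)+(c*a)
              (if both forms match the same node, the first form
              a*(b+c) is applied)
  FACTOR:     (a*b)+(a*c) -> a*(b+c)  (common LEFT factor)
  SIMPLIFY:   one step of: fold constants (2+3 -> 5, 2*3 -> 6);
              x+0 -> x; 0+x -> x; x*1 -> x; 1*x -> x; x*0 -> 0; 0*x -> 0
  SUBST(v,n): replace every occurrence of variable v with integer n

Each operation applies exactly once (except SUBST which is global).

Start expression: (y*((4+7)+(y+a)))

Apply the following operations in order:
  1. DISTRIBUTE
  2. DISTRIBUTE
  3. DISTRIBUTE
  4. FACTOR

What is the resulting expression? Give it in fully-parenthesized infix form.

Start: (y*((4+7)+(y+a)))
Apply DISTRIBUTE at root (target: (y*((4+7)+(y+a)))): (y*((4+7)+(y+a))) -> ((y*(4+7))+(y*(y+a)))
Apply DISTRIBUTE at L (target: (y*(4+7))): ((y*(4+7))+(y*(y+a))) -> (((y*4)+(y*7))+(y*(y+a)))
Apply DISTRIBUTE at R (target: (y*(y+a))): (((y*4)+(y*7))+(y*(y+a))) -> (((y*4)+(y*7))+((y*y)+(y*a)))
Apply FACTOR at L (target: ((y*4)+(y*7))): (((y*4)+(y*7))+((y*y)+(y*a))) -> ((y*(4+7))+((y*y)+(y*a)))

Answer: ((y*(4+7))+((y*y)+(y*a)))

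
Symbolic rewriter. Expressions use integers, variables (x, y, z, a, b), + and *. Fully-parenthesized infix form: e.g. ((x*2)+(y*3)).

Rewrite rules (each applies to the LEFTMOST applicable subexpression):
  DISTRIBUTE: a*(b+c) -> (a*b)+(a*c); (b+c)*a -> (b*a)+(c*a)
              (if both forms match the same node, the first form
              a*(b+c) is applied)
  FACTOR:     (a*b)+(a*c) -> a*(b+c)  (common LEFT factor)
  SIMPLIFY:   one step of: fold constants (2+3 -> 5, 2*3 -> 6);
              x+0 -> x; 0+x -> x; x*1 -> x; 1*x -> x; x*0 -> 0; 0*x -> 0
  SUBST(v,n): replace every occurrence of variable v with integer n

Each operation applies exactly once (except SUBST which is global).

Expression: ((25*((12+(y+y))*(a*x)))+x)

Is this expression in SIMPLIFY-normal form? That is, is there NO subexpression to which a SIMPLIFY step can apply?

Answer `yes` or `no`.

Answer: yes

Derivation:
Expression: ((25*((12+(y+y))*(a*x)))+x)
Scanning for simplifiable subexpressions (pre-order)...
  at root: ((25*((12+(y+y))*(a*x)))+x) (not simplifiable)
  at L: (25*((12+(y+y))*(a*x))) (not simplifiable)
  at LR: ((12+(y+y))*(a*x)) (not simplifiable)
  at LRL: (12+(y+y)) (not simplifiable)
  at LRLR: (y+y) (not simplifiable)
  at LRR: (a*x) (not simplifiable)
Result: no simplifiable subexpression found -> normal form.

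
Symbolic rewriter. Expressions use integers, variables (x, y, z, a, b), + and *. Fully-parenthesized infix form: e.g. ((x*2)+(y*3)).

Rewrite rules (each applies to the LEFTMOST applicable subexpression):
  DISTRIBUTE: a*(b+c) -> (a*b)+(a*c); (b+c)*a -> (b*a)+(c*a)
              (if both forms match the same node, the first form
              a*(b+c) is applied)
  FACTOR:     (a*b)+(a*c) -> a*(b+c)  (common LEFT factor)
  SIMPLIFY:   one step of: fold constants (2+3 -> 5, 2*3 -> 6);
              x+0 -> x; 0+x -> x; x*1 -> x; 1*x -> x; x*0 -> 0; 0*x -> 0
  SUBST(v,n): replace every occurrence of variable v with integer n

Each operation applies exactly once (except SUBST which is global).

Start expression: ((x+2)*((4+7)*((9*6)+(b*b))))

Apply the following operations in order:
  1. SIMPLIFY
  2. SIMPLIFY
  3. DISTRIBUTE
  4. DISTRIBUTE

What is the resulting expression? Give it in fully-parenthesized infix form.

Answer: ((x*((11*54)+(11*(b*b))))+(2*(11*(54+(b*b)))))

Derivation:
Start: ((x+2)*((4+7)*((9*6)+(b*b))))
Apply SIMPLIFY at RL (target: (4+7)): ((x+2)*((4+7)*((9*6)+(b*b)))) -> ((x+2)*(11*((9*6)+(b*b))))
Apply SIMPLIFY at RRL (target: (9*6)): ((x+2)*(11*((9*6)+(b*b)))) -> ((x+2)*(11*(54+(b*b))))
Apply DISTRIBUTE at root (target: ((x+2)*(11*(54+(b*b))))): ((x+2)*(11*(54+(b*b)))) -> ((x*(11*(54+(b*b))))+(2*(11*(54+(b*b)))))
Apply DISTRIBUTE at LR (target: (11*(54+(b*b)))): ((x*(11*(54+(b*b))))+(2*(11*(54+(b*b))))) -> ((x*((11*54)+(11*(b*b))))+(2*(11*(54+(b*b)))))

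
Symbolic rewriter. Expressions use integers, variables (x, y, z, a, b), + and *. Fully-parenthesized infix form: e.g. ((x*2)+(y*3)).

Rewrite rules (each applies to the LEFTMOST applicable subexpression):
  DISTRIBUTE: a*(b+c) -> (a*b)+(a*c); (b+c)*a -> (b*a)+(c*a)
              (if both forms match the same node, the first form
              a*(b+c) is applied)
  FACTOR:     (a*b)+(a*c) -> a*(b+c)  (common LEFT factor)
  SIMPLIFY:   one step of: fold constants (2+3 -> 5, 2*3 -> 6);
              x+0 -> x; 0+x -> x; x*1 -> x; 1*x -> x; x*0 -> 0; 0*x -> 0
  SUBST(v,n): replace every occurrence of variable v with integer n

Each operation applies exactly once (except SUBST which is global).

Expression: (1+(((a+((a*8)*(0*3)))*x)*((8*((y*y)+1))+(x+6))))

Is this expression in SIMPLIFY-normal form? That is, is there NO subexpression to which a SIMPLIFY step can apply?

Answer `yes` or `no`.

Answer: no

Derivation:
Expression: (1+(((a+((a*8)*(0*3)))*x)*((8*((y*y)+1))+(x+6))))
Scanning for simplifiable subexpressions (pre-order)...
  at root: (1+(((a+((a*8)*(0*3)))*x)*((8*((y*y)+1))+(x+6)))) (not simplifiable)
  at R: (((a+((a*8)*(0*3)))*x)*((8*((y*y)+1))+(x+6))) (not simplifiable)
  at RL: ((a+((a*8)*(0*3)))*x) (not simplifiable)
  at RLL: (a+((a*8)*(0*3))) (not simplifiable)
  at RLLR: ((a*8)*(0*3)) (not simplifiable)
  at RLLRL: (a*8) (not simplifiable)
  at RLLRR: (0*3) (SIMPLIFIABLE)
  at RR: ((8*((y*y)+1))+(x+6)) (not simplifiable)
  at RRL: (8*((y*y)+1)) (not simplifiable)
  at RRLR: ((y*y)+1) (not simplifiable)
  at RRLRL: (y*y) (not simplifiable)
  at RRR: (x+6) (not simplifiable)
Found simplifiable subexpr at path RLLRR: (0*3)
One SIMPLIFY step would give: (1+(((a+((a*8)*0))*x)*((8*((y*y)+1))+(x+6))))
-> NOT in normal form.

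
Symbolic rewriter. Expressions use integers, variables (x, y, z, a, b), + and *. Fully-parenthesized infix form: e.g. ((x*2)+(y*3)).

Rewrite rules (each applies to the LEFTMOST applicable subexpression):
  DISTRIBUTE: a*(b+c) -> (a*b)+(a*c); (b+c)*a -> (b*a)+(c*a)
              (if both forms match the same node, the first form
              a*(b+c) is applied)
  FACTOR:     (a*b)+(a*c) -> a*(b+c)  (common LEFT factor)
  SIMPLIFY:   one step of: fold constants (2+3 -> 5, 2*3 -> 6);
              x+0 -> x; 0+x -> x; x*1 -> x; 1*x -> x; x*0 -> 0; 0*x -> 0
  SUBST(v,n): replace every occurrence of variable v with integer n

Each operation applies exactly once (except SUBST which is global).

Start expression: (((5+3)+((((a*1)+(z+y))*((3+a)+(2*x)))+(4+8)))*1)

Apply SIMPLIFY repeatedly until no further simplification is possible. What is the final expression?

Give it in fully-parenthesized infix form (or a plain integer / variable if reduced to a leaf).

Start: (((5+3)+((((a*1)+(z+y))*((3+a)+(2*x)))+(4+8)))*1)
Step 1: at root: (((5+3)+((((a*1)+(z+y))*((3+a)+(2*x)))+(4+8)))*1) -> ((5+3)+((((a*1)+(z+y))*((3+a)+(2*x)))+(4+8))); overall: (((5+3)+((((a*1)+(z+y))*((3+a)+(2*x)))+(4+8)))*1) -> ((5+3)+((((a*1)+(z+y))*((3+a)+(2*x)))+(4+8)))
Step 2: at L: (5+3) -> 8; overall: ((5+3)+((((a*1)+(z+y))*((3+a)+(2*x)))+(4+8))) -> (8+((((a*1)+(z+y))*((3+a)+(2*x)))+(4+8)))
Step 3: at RLLL: (a*1) -> a; overall: (8+((((a*1)+(z+y))*((3+a)+(2*x)))+(4+8))) -> (8+(((a+(z+y))*((3+a)+(2*x)))+(4+8)))
Step 4: at RR: (4+8) -> 12; overall: (8+(((a+(z+y))*((3+a)+(2*x)))+(4+8))) -> (8+(((a+(z+y))*((3+a)+(2*x)))+12))
Fixed point: (8+(((a+(z+y))*((3+a)+(2*x)))+12))

Answer: (8+(((a+(z+y))*((3+a)+(2*x)))+12))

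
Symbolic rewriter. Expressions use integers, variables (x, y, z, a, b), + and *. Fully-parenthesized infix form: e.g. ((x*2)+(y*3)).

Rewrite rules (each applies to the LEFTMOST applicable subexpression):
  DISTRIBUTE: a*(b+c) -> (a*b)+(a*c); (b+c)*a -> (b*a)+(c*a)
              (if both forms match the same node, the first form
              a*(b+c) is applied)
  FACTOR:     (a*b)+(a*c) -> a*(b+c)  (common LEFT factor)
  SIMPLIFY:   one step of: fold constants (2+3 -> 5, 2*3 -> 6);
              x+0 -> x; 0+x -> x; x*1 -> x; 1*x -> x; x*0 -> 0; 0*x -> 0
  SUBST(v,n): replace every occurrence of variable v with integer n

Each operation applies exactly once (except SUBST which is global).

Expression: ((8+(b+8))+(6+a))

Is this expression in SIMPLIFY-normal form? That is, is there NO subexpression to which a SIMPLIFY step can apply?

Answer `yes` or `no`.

Expression: ((8+(b+8))+(6+a))
Scanning for simplifiable subexpressions (pre-order)...
  at root: ((8+(b+8))+(6+a)) (not simplifiable)
  at L: (8+(b+8)) (not simplifiable)
  at LR: (b+8) (not simplifiable)
  at R: (6+a) (not simplifiable)
Result: no simplifiable subexpression found -> normal form.

Answer: yes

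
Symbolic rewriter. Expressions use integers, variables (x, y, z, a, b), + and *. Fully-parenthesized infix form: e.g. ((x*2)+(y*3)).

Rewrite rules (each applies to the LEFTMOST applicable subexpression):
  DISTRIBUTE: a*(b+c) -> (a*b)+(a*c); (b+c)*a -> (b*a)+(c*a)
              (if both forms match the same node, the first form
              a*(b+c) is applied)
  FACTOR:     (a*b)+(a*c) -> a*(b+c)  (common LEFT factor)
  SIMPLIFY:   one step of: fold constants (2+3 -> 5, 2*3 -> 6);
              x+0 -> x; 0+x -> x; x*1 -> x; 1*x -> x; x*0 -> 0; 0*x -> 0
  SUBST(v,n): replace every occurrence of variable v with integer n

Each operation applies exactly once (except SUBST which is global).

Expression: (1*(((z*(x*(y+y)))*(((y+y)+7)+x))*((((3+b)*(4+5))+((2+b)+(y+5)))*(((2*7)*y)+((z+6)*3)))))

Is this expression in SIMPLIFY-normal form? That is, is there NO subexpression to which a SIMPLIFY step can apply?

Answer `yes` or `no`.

Answer: no

Derivation:
Expression: (1*(((z*(x*(y+y)))*(((y+y)+7)+x))*((((3+b)*(4+5))+((2+b)+(y+5)))*(((2*7)*y)+((z+6)*3)))))
Scanning for simplifiable subexpressions (pre-order)...
  at root: (1*(((z*(x*(y+y)))*(((y+y)+7)+x))*((((3+b)*(4+5))+((2+b)+(y+5)))*(((2*7)*y)+((z+6)*3))))) (SIMPLIFIABLE)
  at R: (((z*(x*(y+y)))*(((y+y)+7)+x))*((((3+b)*(4+5))+((2+b)+(y+5)))*(((2*7)*y)+((z+6)*3)))) (not simplifiable)
  at RL: ((z*(x*(y+y)))*(((y+y)+7)+x)) (not simplifiable)
  at RLL: (z*(x*(y+y))) (not simplifiable)
  at RLLR: (x*(y+y)) (not simplifiable)
  at RLLRR: (y+y) (not simplifiable)
  at RLR: (((y+y)+7)+x) (not simplifiable)
  at RLRL: ((y+y)+7) (not simplifiable)
  at RLRLL: (y+y) (not simplifiable)
  at RR: ((((3+b)*(4+5))+((2+b)+(y+5)))*(((2*7)*y)+((z+6)*3))) (not simplifiable)
  at RRL: (((3+b)*(4+5))+((2+b)+(y+5))) (not simplifiable)
  at RRLL: ((3+b)*(4+5)) (not simplifiable)
  at RRLLL: (3+b) (not simplifiable)
  at RRLLR: (4+5) (SIMPLIFIABLE)
  at RRLR: ((2+b)+(y+5)) (not simplifiable)
  at RRLRL: (2+b) (not simplifiable)
  at RRLRR: (y+5) (not simplifiable)
  at RRR: (((2*7)*y)+((z+6)*3)) (not simplifiable)
  at RRRL: ((2*7)*y) (not simplifiable)
  at RRRLL: (2*7) (SIMPLIFIABLE)
  at RRRR: ((z+6)*3) (not simplifiable)
  at RRRRL: (z+6) (not simplifiable)
Found simplifiable subexpr at path root: (1*(((z*(x*(y+y)))*(((y+y)+7)+x))*((((3+b)*(4+5))+((2+b)+(y+5)))*(((2*7)*y)+((z+6)*3)))))
One SIMPLIFY step would give: (((z*(x*(y+y)))*(((y+y)+7)+x))*((((3+b)*(4+5))+((2+b)+(y+5)))*(((2*7)*y)+((z+6)*3))))
-> NOT in normal form.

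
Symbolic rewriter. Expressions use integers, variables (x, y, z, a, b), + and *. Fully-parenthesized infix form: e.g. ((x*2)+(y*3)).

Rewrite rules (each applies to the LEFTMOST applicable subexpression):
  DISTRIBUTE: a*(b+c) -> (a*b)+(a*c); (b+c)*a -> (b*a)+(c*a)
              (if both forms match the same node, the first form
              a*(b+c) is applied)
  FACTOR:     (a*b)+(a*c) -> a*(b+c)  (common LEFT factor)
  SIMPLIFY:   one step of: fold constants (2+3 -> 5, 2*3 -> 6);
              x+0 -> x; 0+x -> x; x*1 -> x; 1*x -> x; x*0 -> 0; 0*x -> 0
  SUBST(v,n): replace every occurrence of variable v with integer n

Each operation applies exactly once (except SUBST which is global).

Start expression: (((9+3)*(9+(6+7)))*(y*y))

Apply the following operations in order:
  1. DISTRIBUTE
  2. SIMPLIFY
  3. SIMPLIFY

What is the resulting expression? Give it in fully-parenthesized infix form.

Start: (((9+3)*(9+(6+7)))*(y*y))
Apply DISTRIBUTE at L (target: ((9+3)*(9+(6+7)))): (((9+3)*(9+(6+7)))*(y*y)) -> ((((9+3)*9)+((9+3)*(6+7)))*(y*y))
Apply SIMPLIFY at LLL (target: (9+3)): ((((9+3)*9)+((9+3)*(6+7)))*(y*y)) -> (((12*9)+((9+3)*(6+7)))*(y*y))
Apply SIMPLIFY at LL (target: (12*9)): (((12*9)+((9+3)*(6+7)))*(y*y)) -> ((108+((9+3)*(6+7)))*(y*y))

Answer: ((108+((9+3)*(6+7)))*(y*y))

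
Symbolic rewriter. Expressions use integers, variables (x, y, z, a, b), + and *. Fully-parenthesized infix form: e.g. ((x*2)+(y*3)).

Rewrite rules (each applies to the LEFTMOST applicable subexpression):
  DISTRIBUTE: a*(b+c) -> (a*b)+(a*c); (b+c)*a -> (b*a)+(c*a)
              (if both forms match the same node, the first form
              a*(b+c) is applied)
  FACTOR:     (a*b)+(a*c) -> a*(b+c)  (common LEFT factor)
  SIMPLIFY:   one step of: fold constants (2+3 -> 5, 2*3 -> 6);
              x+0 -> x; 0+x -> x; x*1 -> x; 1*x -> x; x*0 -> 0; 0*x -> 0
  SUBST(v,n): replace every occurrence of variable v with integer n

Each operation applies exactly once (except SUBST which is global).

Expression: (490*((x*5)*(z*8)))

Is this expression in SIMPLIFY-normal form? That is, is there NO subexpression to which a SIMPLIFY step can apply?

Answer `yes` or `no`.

Expression: (490*((x*5)*(z*8)))
Scanning for simplifiable subexpressions (pre-order)...
  at root: (490*((x*5)*(z*8))) (not simplifiable)
  at R: ((x*5)*(z*8)) (not simplifiable)
  at RL: (x*5) (not simplifiable)
  at RR: (z*8) (not simplifiable)
Result: no simplifiable subexpression found -> normal form.

Answer: yes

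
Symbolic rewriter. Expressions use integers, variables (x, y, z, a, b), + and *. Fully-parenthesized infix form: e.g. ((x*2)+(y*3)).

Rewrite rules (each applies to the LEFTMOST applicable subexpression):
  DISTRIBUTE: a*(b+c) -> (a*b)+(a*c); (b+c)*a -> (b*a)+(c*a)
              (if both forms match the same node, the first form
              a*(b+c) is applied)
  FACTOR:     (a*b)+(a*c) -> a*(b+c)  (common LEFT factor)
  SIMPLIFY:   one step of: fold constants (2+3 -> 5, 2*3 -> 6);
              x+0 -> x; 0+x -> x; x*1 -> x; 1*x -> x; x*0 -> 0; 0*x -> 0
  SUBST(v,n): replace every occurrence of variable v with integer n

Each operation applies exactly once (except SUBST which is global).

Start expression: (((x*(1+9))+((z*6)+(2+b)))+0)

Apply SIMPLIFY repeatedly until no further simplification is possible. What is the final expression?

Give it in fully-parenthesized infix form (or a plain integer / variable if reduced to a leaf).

Start: (((x*(1+9))+((z*6)+(2+b)))+0)
Step 1: at root: (((x*(1+9))+((z*6)+(2+b)))+0) -> ((x*(1+9))+((z*6)+(2+b))); overall: (((x*(1+9))+((z*6)+(2+b)))+0) -> ((x*(1+9))+((z*6)+(2+b)))
Step 2: at LR: (1+9) -> 10; overall: ((x*(1+9))+((z*6)+(2+b))) -> ((x*10)+((z*6)+(2+b)))
Fixed point: ((x*10)+((z*6)+(2+b)))

Answer: ((x*10)+((z*6)+(2+b)))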